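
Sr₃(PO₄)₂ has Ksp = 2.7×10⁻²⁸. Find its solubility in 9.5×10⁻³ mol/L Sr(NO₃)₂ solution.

Sr₃(PO₄)₂(s) ⇌ 3 Sr²⁺(aq) + 2 PO₄³⁻(aq)
The solution already contains Sr²⁺ at 9.5×10⁻³ mol/L. Let s be the molar solubility of Sr₃(PO₄)₂.
[Sr²⁺] ≈ 9.5×10⁻³ mol/L (common ion dominates); [PO₄³⁻] = 2s.
Ksp = [Sr²⁺]^3[PO₄³⁻]^2 = (9.5×10⁻³)^3(2s)^2
(2s)^2 = 2.7×10⁻²⁸ / (9.5×10⁻³)^3 = 3.1×10⁻²²
s = 8.9×10⁻¹² mol/L

8.9×10⁻¹² M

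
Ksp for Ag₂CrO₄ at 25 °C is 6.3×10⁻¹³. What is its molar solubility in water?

Ag₂CrO₄(s) ⇌ 2 Ag⁺(aq) + CrO₄²⁻(aq)
For each mole of Ag₂CrO₄ that dissolves per liter, [Ag⁺] = 2s and [CrO₄²⁻] = s; let s denote this solubility.
Ksp = [Ag⁺]^2[CrO₄²⁻] = (2s)^2 · s = 4s^3
4s^3 = 6.3×10⁻¹³  ⇒  s^3 = 1.6×10⁻¹³
s = 5.4×10⁻⁵ mol L⁻¹

5.4×10⁻⁵ M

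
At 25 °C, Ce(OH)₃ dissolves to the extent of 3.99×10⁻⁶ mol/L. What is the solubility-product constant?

Ce(OH)₃(s) ⇌ Ce³⁺(aq) + 3 OH⁻(aq)
With molar solubility s: [Ce³⁺] = s, [OH⁻] = 3s.
Ksp = [Ce³⁺][OH⁻]^3 = s · (3s)^3 = 27s^4
Ksp = 27 × (3.99×10⁻⁶)^4 = 6.84×10⁻²¹

Ksp = 6.84×10⁻²¹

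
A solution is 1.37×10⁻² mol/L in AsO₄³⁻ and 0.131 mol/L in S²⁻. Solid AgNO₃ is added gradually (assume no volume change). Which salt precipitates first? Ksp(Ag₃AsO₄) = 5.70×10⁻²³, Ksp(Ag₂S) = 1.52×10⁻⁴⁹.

A salt starts to precipitate once the ion product Q reaches its Ksp.
For Ag₃AsO₄: [Ag⁺] = (Ksp/[AsO₄³⁻])^(1/3) = 1.61×10⁻⁷ mol/L
For Ag₂S: [Ag⁺] = (Ksp/[S²⁻])^(1/2) = 1.08×10⁻²⁴ mol/L
Since Ag₂S needs less Ag⁺ to reach saturation, it precipitates first.

Ag₂S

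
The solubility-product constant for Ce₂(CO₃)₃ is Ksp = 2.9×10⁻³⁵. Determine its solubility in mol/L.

Ce₂(CO₃)₃(s) ⇌ 2 Ce³⁺(aq) + 3 CO₃²⁻(aq)
Let s be the molar solubility. Then [Ce³⁺] = 2s and [CO₃²⁻] = 3s.
Ksp = [Ce³⁺]^2[CO₃²⁻]^3 = (2s)^2 · (3s)^3 = 108s^5
108s^5 = 2.9×10⁻³⁵  ⇒  s^5 = 2.7×10⁻³⁷
Taking the 5th root, s = 4.9×10⁻⁸ M.

4.9×10⁻⁸ M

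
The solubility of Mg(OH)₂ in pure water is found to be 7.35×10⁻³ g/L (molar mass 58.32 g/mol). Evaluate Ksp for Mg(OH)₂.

Ksp = 8.01×10⁻¹²

Molar solubility s = (7.35×10⁻³ g/L) / (58.32 g/mol) = 1.2603×10⁻⁴ mol/L
Mg(OH)₂(s) ⇌ Mg²⁺(aq) + 2 OH⁻(aq)
With molar solubility s: [Mg²⁺] = s, [OH⁻] = 2s.
Ksp = [Mg²⁺][OH⁻]^2 = s · (2s)^2 = 4s^3
Ksp = 4 × (1.2603×10⁻⁴)^3 = 8.01×10⁻¹²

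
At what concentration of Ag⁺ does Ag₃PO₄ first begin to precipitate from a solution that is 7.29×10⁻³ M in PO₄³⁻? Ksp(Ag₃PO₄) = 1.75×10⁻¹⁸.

Precipitation of each salt begins when its ion product equals Ksp.
Ag₃PO₄(s) ⇌ 3 Ag⁺(aq) + PO₄³⁻(aq)
Ksp = [Ag⁺]^3[PO₄³⁻] = [Ag⁺]^3(7.29×10⁻³)
[Ag⁺]^3 = 1.75×10⁻¹⁸ / (7.29×10⁻³) = 2.40×10⁻¹⁶
[Ag⁺] = 6.21×10⁻⁶ M

6.21×10⁻⁶ M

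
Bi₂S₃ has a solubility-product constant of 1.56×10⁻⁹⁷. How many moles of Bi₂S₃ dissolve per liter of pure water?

1.71×10⁻²⁰ M

Bi₂S₃(s) ⇌ 2 Bi³⁺(aq) + 3 S²⁻(aq)
Call the molar solubility s, so that [Bi³⁺] = 2s and [S²⁻] = 3s.
Ksp = [Bi³⁺]^2[S²⁻]^3 = (2s)^2 · (3s)^3 = 108s^5
108s^5 = 1.56×10⁻⁹⁷  ⇒  s^5 = 1.44×10⁻⁹⁹
s = 1.71×10⁻²⁰ M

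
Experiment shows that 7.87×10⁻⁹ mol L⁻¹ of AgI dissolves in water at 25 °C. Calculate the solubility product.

Ksp = 6.19×10⁻¹⁷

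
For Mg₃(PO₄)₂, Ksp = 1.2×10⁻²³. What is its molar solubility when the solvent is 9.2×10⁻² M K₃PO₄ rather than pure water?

3.7×10⁻⁸ M

Mg₃(PO₄)₂(s) ⇌ 3 Mg²⁺(aq) + 2 PO₄³⁻(aq)
Let s be the solubility of Mg₃(PO₄)₂ here. The common ion gives [PO₄³⁻] ≈ 9.2×10⁻² M, and [Mg²⁺] = 3s.
Ksp = [Mg²⁺]^3[PO₄³⁻]^2 = (3s)^3(9.2×10⁻²)^2
(3s)^3 = 1.2×10⁻²³ / (9.2×10⁻²)^2 = 1.4×10⁻²¹
s = 3.7×10⁻⁸ M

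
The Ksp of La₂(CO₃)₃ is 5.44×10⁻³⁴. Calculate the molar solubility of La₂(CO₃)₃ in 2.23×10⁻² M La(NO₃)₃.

3.43×10⁻¹¹ M

La₂(CO₃)₃(s) ⇌ 2 La³⁺(aq) + 3 CO₃²⁻(aq)
La³⁺ is already present at 2.23×10⁻² M. If s mol/L of La₂(CO₃)₃ dissolves, [CO₃²⁻] = 3s while [La³⁺] ≈ 2.23×10⁻² M.
Ksp = [La³⁺]^2[CO₃²⁻]^3 = (2.23×10⁻²)^2(3s)^3
(3s)^3 = 5.44×10⁻³⁴ / (2.23×10⁻²)^2 = 1.09×10⁻³⁰
s = 3.43×10⁻¹¹ M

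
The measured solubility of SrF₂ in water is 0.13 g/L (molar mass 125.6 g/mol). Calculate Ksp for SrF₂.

Ksp = 4.4×10⁻⁹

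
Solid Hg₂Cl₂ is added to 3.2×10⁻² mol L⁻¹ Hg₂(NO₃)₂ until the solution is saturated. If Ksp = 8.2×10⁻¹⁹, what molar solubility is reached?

Hg₂Cl₂(s) ⇌ Hg₂²⁺(aq) + 2 Cl⁻(aq)
The solution already contains Hg₂²⁺ at 3.2×10⁻² mol L⁻¹. Let s be the molar solubility of Hg₂Cl₂.
[Hg₂²⁺] ≈ 3.2×10⁻² mol L⁻¹ (common ion dominates); [Cl⁻] = 2s.
Ksp = [Hg₂²⁺][Cl⁻]^2 = (3.2×10⁻²)(2s)^2
(2s)^2 = 8.2×10⁻¹⁹ / (3.2×10⁻²) = 2.6×10⁻¹⁷
s = 2.5×10⁻⁹ mol L⁻¹

2.5×10⁻⁹ M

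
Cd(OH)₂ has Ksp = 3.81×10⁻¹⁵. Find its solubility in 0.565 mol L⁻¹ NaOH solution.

1.19×10⁻¹⁴ M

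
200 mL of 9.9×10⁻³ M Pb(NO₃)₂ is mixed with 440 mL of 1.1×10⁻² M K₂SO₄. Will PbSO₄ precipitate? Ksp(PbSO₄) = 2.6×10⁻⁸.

Yes

After mixing, V = 200 mL + 440 mL = 640 mL.
[Pb²⁺] = (9.9×10⁻³)(200)/640 = 3.1×10⁻³ M
[SO₄²⁻] = (1.1×10⁻²)(440)/640 = 7.6×10⁻³ M
Q = [Pb²⁺][SO₄²⁻] = 2.3×10⁻⁵
Q = 2.3×10⁻⁵ > Ksp = 2.6×10⁻⁸, so the solution is supersaturated and PbSO₄ precipitates.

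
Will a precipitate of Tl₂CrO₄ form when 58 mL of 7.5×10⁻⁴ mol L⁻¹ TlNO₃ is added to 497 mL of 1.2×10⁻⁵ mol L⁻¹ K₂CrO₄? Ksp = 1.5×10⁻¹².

No

Total volume after mixing = 58 + 497 = 555 mL.
[Tl⁺] = (7.5×10⁻⁴)(58)/555 = 7.8×10⁻⁵ mol L⁻¹
[CrO₄²⁻] = (1.2×10⁻⁵)(497)/555 = 1.1×10⁻⁵ mol L⁻¹
Q = [Tl⁺]^2[CrO₄²⁻] = 6.6×10⁻¹⁴
Since Q (6.6×10⁻¹⁴) is less than Ksp (1.5×10⁻¹²), no Tl₂CrO₄ precipitates.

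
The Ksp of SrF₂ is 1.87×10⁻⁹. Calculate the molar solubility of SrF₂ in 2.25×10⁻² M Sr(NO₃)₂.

1.44×10⁻⁴ M

SrF₂(s) ⇌ Sr²⁺(aq) + 2 F⁻(aq)
Let s be the solubility of SrF₂ here. The common ion gives [Sr²⁺] ≈ 2.25×10⁻² M, and [F⁻] = 2s.
Ksp = [Sr²⁺][F⁻]^2 = (2.25×10⁻²)(2s)^2
(2s)^2 = 1.87×10⁻⁹ / (2.25×10⁻²) = 8.31×10⁻⁸
s = 1.44×10⁻⁴ M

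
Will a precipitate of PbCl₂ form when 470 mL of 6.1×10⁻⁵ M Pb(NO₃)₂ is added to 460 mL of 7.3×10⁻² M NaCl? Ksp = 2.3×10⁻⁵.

No

Total volume after mixing = 470 + 460 = 930 mL.
[Pb²⁺] = (6.1×10⁻⁵)(470)/930 = 3.1×10⁻⁵ M
[Cl⁻] = (7.3×10⁻²)(460)/930 = 3.6×10⁻² M
Q = [Pb²⁺][Cl⁻]^2 = 4.0×10⁻⁸
Q = 4.0×10⁻⁸ < Ksp = 2.3×10⁻⁵, so the solution is unsaturated and no precipitate forms.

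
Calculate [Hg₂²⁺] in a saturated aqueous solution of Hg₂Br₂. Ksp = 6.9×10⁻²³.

Hg₂Br₂(s) ⇌ Hg₂²⁺(aq) + 2 Br⁻(aq)
Call the molar solubility s, so that [Hg₂²⁺] = s and [Br⁻] = 2s.
Ksp = [Hg₂²⁺][Br⁻]^2 = s · (2s)^2 = 4s^3 = 6.9×10⁻²³
s = 2.6×10⁻⁸ mol/L
[Hg₂²⁺] = s = 2.6×10⁻⁸ mol/L

2.6×10⁻⁸ M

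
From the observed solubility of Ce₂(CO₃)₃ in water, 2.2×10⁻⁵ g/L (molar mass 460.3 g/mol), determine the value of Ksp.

Convert to molarity: s = 2.2×10⁻⁵ / 460.3 = 4.779×10⁻⁸ mol/L
Ce₂(CO₃)₃(s) ⇌ 2 Ce³⁺(aq) + 3 CO₃²⁻(aq)
With molar solubility s: [Ce³⁺] = 2s, [CO₃²⁻] = 3s.
Ksp = [Ce³⁺]^2[CO₃²⁻]^3 = (2s)^2 · (3s)^3 = 108s^5
Ksp = 108 × (4.779×10⁻⁸)^5 = 2.7×10⁻³⁵

Ksp = 2.7×10⁻³⁵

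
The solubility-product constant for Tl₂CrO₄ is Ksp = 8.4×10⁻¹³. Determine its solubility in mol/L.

5.9×10⁻⁵ M

Tl₂CrO₄(s) ⇌ 2 Tl⁺(aq) + CrO₄²⁻(aq)
For each mole of Tl₂CrO₄ that dissolves per liter, [Tl⁺] = 2s and [CrO₄²⁻] = s; let s denote this solubility.
Ksp = [Tl⁺]^2[CrO₄²⁻] = (2s)^2 · s = 4s^3
4s^3 = 8.4×10⁻¹³  ⇒  s^3 = 2.1×10⁻¹³
s = (2.1×10⁻¹³)^(1/3) = 5.9×10⁻⁵ M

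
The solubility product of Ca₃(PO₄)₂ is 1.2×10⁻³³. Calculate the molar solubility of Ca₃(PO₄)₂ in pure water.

Ca₃(PO₄)₂(s) ⇌ 3 Ca²⁺(aq) + 2 PO₄³⁻(aq)
Let s be the molar solubility. Then [Ca²⁺] = 3s and [PO₄³⁻] = 2s.
Ksp = [Ca²⁺]^3[PO₄³⁻]^2 = (3s)^3 · (2s)^2 = 108s^5
108s^5 = 1.2×10⁻³³  ⇒  s^5 = 1.1×10⁻³⁵
Taking the 5th root, s = 1.0×10⁻⁷ mol L⁻¹.

1.0×10⁻⁷ M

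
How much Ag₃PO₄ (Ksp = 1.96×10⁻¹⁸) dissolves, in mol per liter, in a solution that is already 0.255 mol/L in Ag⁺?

Ag₃PO₄(s) ⇌ 3 Ag⁺(aq) + PO₄³⁻(aq)
Ag⁺ is already present at 0.255 mol/L. If s mol/L of Ag₃PO₄ dissolves, [PO₄³⁻] = s while [Ag⁺] ≈ 0.255 mol/L.
Ksp = [Ag⁺]^3[PO₄³⁻] = (0.255)^3s
s = 1.96×10⁻¹⁸ / (0.255)^3 = 1.18×10⁻¹⁶
s = 1.18×10⁻¹⁶ mol/L

1.18×10⁻¹⁶ M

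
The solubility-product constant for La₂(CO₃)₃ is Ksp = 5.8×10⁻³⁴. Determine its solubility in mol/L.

8.8×10⁻⁸ M

La₂(CO₃)₃(s) ⇌ 2 La³⁺(aq) + 3 CO₃²⁻(aq)
If s mol/L of La₂(CO₃)₃ dissolves, [La³⁺] = 2s and [CO₃²⁻] = 3s.
Ksp = [La³⁺]^2[CO₃²⁻]^3 = (2s)^2 · (3s)^3 = 108s^5
108s^5 = 5.8×10⁻³⁴  ⇒  s^5 = 5.4×10⁻³⁶
s = 8.8×10⁻⁸ mol/L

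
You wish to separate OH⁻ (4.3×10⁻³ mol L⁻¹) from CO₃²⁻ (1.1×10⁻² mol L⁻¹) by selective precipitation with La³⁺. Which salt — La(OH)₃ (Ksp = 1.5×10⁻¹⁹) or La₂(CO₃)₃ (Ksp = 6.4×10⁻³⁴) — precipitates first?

Precipitation begins when Q = Ksp.
For La(OH)₃: [La³⁺] = (Ksp/[OH⁻]^3) = 1.9×10⁻¹² mol L⁻¹
For La₂(CO₃)₃: [La³⁺] = (Ksp/[CO₃²⁻]^3)^(1/2) = 2.2×10⁻¹⁴ mol L⁻¹
Since La₂(CO₃)₃ needs less La³⁺ to reach saturation, it precipitates first.

La₂(CO₃)₃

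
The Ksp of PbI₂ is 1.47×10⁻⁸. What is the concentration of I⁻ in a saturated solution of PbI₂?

3.09×10⁻³ M

PbI₂(s) ⇌ Pb²⁺(aq) + 2 I⁻(aq)
Call the molar solubility s, so that [Pb²⁺] = s and [I⁻] = 2s.
Ksp = [Pb²⁺][I⁻]^2 = s · (2s)^2 = 4s^3 = 1.47×10⁻⁸
s = 1.54×10⁻³ mol/L
[I⁻] = 2s = 3.09×10⁻³ mol/L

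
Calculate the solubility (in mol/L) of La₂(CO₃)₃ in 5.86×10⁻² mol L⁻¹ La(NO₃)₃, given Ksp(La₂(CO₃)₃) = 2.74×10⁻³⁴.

La₂(CO₃)₃(s) ⇌ 2 La³⁺(aq) + 3 CO₃²⁻(aq)
Let s be the solubility of La₂(CO₃)₃ here. The common ion gives [La³⁺] ≈ 5.86×10⁻² mol L⁻¹, and [CO₃²⁻] = 3s.
Ksp = [La³⁺]^2[CO₃²⁻]^3 = (5.86×10⁻²)^2(3s)^3
(3s)^3 = 2.74×10⁻³⁴ / (5.86×10⁻²)^2 = 7.98×10⁻³²
s = 1.44×10⁻¹¹ mol L⁻¹

1.44×10⁻¹¹ M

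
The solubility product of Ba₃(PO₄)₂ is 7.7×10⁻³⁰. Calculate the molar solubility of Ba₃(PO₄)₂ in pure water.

Ba₃(PO₄)₂(s) ⇌ 3 Ba²⁺(aq) + 2 PO₄³⁻(aq)
Call the molar solubility s, so that [Ba²⁺] = 3s and [PO₄³⁻] = 2s.
Ksp = [Ba²⁺]^3[PO₄³⁻]^2 = (3s)^3 · (2s)^2 = 108s^5
108s^5 = 7.7×10⁻³⁰  ⇒  s^5 = 7.1×10⁻³²
s = 5.9×10⁻⁷ M

5.9×10⁻⁷ M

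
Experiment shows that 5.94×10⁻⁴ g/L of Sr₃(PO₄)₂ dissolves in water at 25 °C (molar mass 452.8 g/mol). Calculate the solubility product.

Molar solubility s = (5.94×10⁻⁴ g/L) / (452.8 g/mol) = 1.3118×10⁻⁶ mol/L
Sr₃(PO₄)₂(s) ⇌ 3 Sr²⁺(aq) + 2 PO₄³⁻(aq)
If s mol/L of Sr₃(PO₄)₂ dissolves, [Sr²⁺] = 3s and [PO₄³⁻] = 2s.
Ksp = [Sr²⁺]^3[PO₄³⁻]^2 = (3s)^3 · (2s)^2 = 108s^5
Ksp = 108 × (1.3118×10⁻⁶)^5 = 4.20×10⁻²⁸

Ksp = 4.20×10⁻²⁸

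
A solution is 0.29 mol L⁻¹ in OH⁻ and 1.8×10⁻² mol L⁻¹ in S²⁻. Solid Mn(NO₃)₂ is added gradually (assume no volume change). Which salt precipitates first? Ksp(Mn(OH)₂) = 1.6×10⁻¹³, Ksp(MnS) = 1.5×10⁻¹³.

Precipitation begins when Q = Ksp.
For Mn(OH)₂: [Mn²⁺] = (Ksp/[OH⁻]^2) = 1.9×10⁻¹² mol L⁻¹
For MnS: [Mn²⁺] = (Ksp/[S²⁻]) = 8.3×10⁻¹² mol L⁻¹
Mn(OH)₂ requires the lower [Mn²⁺], so it precipitates first.

Mn(OH)₂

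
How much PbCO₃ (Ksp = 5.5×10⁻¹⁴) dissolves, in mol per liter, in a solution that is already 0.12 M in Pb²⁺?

PbCO₃(s) ⇌ Pb²⁺(aq) + CO₃²⁻(aq)
Let s be the solubility of PbCO₃ here. The common ion gives [Pb²⁺] ≈ 0.12 M, and [CO₃²⁻] = s.
Ksp = [Pb²⁺][CO₃²⁻] = (0.12)s
s = 5.5×10⁻¹⁴ / (0.12) = 4.6×10⁻¹³
s = 4.6×10⁻¹³ M

4.6×10⁻¹³ M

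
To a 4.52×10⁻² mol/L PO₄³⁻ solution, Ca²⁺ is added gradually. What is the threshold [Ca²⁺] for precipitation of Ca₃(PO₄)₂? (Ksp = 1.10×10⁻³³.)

8.14×10⁻¹¹ M

Precipitation of each salt begins when its ion product equals Ksp.
Ca₃(PO₄)₂(s) ⇌ 3 Ca²⁺(aq) + 2 PO₄³⁻(aq)
Ksp = [Ca²⁺]^3[PO₄³⁻]^2 = [Ca²⁺]^3(4.52×10⁻²)^2
[Ca²⁺]^3 = 1.10×10⁻³³ / (4.52×10⁻²)^2 = 5.38×10⁻³¹
[Ca²⁺] = 8.14×10⁻¹¹ mol/L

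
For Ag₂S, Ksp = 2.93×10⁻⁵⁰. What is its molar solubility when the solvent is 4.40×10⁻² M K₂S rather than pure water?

4.08×10⁻²⁵ M

Ag₂S(s) ⇌ 2 Ag⁺(aq) + S²⁻(aq)
S²⁻ is already present at 4.40×10⁻² M. If s mol/L of Ag₂S dissolves, [Ag⁺] = 2s while [S²⁻] ≈ 4.40×10⁻² M.
Ksp = [Ag⁺]^2[S²⁻] = (2s)^2(4.40×10⁻²)
(2s)^2 = 2.93×10⁻⁵⁰ / (4.40×10⁻²) = 6.66×10⁻⁴⁹
s = 4.08×10⁻²⁵ M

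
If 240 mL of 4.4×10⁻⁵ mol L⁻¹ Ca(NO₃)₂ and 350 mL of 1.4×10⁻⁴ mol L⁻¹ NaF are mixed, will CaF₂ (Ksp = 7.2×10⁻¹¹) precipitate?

No

After mixing, V = 240 mL + 350 mL = 590 mL.
[Ca²⁺] = (4.4×10⁻⁵)(240)/590 = 1.8×10⁻⁵ mol L⁻¹
[F⁻] = (1.4×10⁻⁴)(350)/590 = 8.3×10⁻⁵ mol L⁻¹
Q = [Ca²⁺][F⁻]^2 = 1.2×10⁻¹³
Q < Ksp (1.2×10⁻¹³ vs 7.2×10⁻¹¹); the solution remains unsaturated and no precipitate forms.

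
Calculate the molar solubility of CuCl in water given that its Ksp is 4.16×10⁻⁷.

6.45×10⁻⁴ M

CuCl(s) ⇌ Cu⁺(aq) + Cl⁻(aq)
Let s be the molar solubility. Then [Cu⁺] = s and [Cl⁻] = s.
Ksp = [Cu⁺][Cl⁻] = s · s = s^2
s^2 = 4.16×10⁻⁷
s = (4.16×10⁻⁷)^(1/2) = 6.45×10⁻⁴ mol L⁻¹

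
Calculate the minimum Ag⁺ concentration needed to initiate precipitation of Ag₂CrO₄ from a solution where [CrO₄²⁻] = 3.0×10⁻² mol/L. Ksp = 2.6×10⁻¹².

9.3×10⁻⁶ M

A salt starts to precipitate once the ion product Q reaches its Ksp.
Ag₂CrO₄(s) ⇌ 2 Ag⁺(aq) + CrO₄²⁻(aq)
Ksp = [Ag⁺]^2[CrO₄²⁻] = [Ag⁺]^2(3.0×10⁻²)
[Ag⁺]^2 = 2.6×10⁻¹² / (3.0×10⁻²) = 8.7×10⁻¹¹
[Ag⁺] = 9.3×10⁻⁶ mol/L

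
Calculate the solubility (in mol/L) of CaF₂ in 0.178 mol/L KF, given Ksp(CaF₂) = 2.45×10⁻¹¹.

CaF₂(s) ⇌ Ca²⁺(aq) + 2 F⁻(aq)
Let s be the solubility of CaF₂ here. The common ion gives [F⁻] ≈ 0.178 mol/L, and [Ca²⁺] = s.
Ksp = [Ca²⁺][F⁻]^2 = s(0.178)^2
s = 2.45×10⁻¹¹ / (0.178)^2 = 7.73×10⁻¹⁰
s = 7.73×10⁻¹⁰ mol/L

7.73×10⁻¹⁰ M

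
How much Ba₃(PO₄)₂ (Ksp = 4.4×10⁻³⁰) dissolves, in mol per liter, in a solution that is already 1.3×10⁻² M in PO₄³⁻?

Ba₃(PO₄)₂(s) ⇌ 3 Ba²⁺(aq) + 2 PO₄³⁻(aq)
The solution already contains PO₄³⁻ at 1.3×10⁻² M. Let s be the molar solubility of Ba₃(PO₄)₂.
[PO₄³⁻] ≈ 1.3×10⁻² M (common ion dominates); [Ba²⁺] = 3s.
Ksp = [Ba²⁺]^3[PO₄³⁻]^2 = (3s)^3(1.3×10⁻²)^2
(3s)^3 = 4.4×10⁻³⁰ / (1.3×10⁻²)^2 = 2.6×10⁻²⁶
s = 9.9×10⁻¹⁰ M

9.9×10⁻¹⁰ M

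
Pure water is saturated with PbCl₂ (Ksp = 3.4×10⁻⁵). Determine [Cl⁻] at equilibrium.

4.1×10⁻² M

PbCl₂(s) ⇌ Pb²⁺(aq) + 2 Cl⁻(aq)
With molar solubility s: [Pb²⁺] = s, [Cl⁻] = 2s.
Ksp = [Pb²⁺][Cl⁻]^2 = s · (2s)^2 = 4s^3 = 3.4×10⁻⁵
s = 2.0×10⁻² mol/L
[Cl⁻] = 2s = 4.1×10⁻² mol/L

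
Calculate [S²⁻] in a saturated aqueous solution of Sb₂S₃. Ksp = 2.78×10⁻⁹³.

3.62×10⁻¹⁹ M

Sb₂S₃(s) ⇌ 2 Sb³⁺(aq) + 3 S²⁻(aq)
Call the molar solubility s, so that [Sb³⁺] = 2s and [S²⁻] = 3s.
Ksp = [Sb³⁺]^2[S²⁻]^3 = (2s)^2 · (3s)^3 = 108s^5 = 2.78×10⁻⁹³
s = 1.21×10⁻¹⁹ M
[S²⁻] = 3s = 3.62×10⁻¹⁹ M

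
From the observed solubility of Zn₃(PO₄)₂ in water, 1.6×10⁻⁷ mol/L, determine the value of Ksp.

Ksp = 1.1×10⁻³²

Zn₃(PO₄)₂(s) ⇌ 3 Zn²⁺(aq) + 2 PO₄³⁻(aq)
With molar solubility s: [Zn²⁺] = 3s, [PO₄³⁻] = 2s.
Ksp = [Zn²⁺]^3[PO₄³⁻]^2 = (3s)^3 · (2s)^2 = 108s^5
Ksp = 108 × (1.6×10⁻⁷)^5 = 1.1×10⁻³²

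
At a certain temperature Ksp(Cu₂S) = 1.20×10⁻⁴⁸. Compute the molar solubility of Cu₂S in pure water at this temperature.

Cu₂S(s) ⇌ 2 Cu⁺(aq) + S²⁻(aq)
Let s be the molar solubility. Then [Cu⁺] = 2s and [S²⁻] = s.
Ksp = [Cu⁺]^2[S²⁻] = (2s)^2 · s = 4s^3
4s^3 = 1.20×10⁻⁴⁸  ⇒  s^3 = 3.00×10⁻⁴⁹
Taking the 3rd root, s = 6.69×10⁻¹⁷ M.

6.69×10⁻¹⁷ M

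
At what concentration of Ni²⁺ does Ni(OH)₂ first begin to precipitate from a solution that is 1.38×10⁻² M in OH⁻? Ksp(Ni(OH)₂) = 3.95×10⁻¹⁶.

Precipitation begins when Q = Ksp.
Ni(OH)₂(s) ⇌ Ni²⁺(aq) + 2 OH⁻(aq)
Ksp = [Ni²⁺][OH⁻]^2 = [Ni²⁺](1.38×10⁻²)^2
[Ni²⁺] = 3.95×10⁻¹⁶ / (1.38×10⁻²)^2 = 2.07×10⁻¹²
[Ni²⁺] = 2.07×10⁻¹² M

2.07×10⁻¹² M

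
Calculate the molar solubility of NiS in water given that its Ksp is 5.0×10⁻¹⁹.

NiS(s) ⇌ Ni²⁺(aq) + S²⁻(aq)
Call the molar solubility s, so that [Ni²⁺] = s and [S²⁻] = s.
Ksp = [Ni²⁺][S²⁻] = s · s = s^2
s^2 = 5.0×10⁻¹⁹
Taking the 2nd root, s = 7.1×10⁻¹⁰ mol L⁻¹.

7.1×10⁻¹⁰ M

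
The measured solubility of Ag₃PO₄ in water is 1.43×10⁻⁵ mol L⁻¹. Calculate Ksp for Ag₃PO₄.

Ag₃PO₄(s) ⇌ 3 Ag⁺(aq) + PO₄³⁻(aq)
Call the molar solubility s, so that [Ag⁺] = 3s and [PO₄³⁻] = s.
Ksp = [Ag⁺]^3[PO₄³⁻] = (3s)^3 · s = 27s^4
Ksp = 27 × (1.43×10⁻⁵)^4 = 1.13×10⁻¹⁸

Ksp = 1.13×10⁻¹⁸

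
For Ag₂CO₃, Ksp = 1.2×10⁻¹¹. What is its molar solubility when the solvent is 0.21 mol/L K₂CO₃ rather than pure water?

3.8×10⁻⁶ M

Ag₂CO₃(s) ⇌ 2 Ag⁺(aq) + CO₃²⁻(aq)
With CO₃²⁻ already at 0.21 mol/L and s small, take [CO₃²⁻] ≈ 0.21 mol/L and [Ag⁺] = 2s.
Ksp = [Ag⁺]^2[CO₃²⁻] = (2s)^2(0.21)
(2s)^2 = 1.2×10⁻¹¹ / (0.21) = 5.7×10⁻¹¹
s = 3.8×10⁻⁶ mol/L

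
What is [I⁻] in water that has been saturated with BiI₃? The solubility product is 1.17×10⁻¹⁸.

BiI₃(s) ⇌ Bi³⁺(aq) + 3 I⁻(aq)
If s mol/L of BiI₃ dissolves, [Bi³⁺] = s and [I⁻] = 3s.
Ksp = [Bi³⁺][I⁻]^3 = s · (3s)^3 = 27s^4 = 1.17×10⁻¹⁸
s = 1.44×10⁻⁵ mol L⁻¹
[I⁻] = 3s = 4.33×10⁻⁵ mol L⁻¹

4.33×10⁻⁵ M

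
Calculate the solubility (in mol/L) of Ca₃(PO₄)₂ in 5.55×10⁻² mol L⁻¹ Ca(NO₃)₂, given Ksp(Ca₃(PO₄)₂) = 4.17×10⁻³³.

Ca₃(PO₄)₂(s) ⇌ 3 Ca²⁺(aq) + 2 PO₄³⁻(aq)
With Ca²⁺ already at 5.55×10⁻² mol L⁻¹ and s small, take [Ca²⁺] ≈ 5.55×10⁻² mol L⁻¹ and [PO₄³⁻] = 2s.
Ksp = [Ca²⁺]^3[PO₄³⁻]^2 = (5.55×10⁻²)^3(2s)^2
(2s)^2 = 4.17×10⁻³³ / (5.55×10⁻²)^3 = 2.44×10⁻²⁹
s = 2.47×10⁻¹⁵ mol L⁻¹

2.47×10⁻¹⁵ M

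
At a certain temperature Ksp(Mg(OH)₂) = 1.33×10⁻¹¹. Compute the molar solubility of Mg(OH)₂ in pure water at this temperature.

1.49×10⁻⁴ M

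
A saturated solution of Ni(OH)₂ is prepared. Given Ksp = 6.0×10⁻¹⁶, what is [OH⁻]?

Ni(OH)₂(s) ⇌ Ni²⁺(aq) + 2 OH⁻(aq)
For each mole of Ni(OH)₂ that dissolves per liter, [Ni²⁺] = s and [OH⁻] = 2s; let s denote this solubility.
Ksp = [Ni²⁺][OH⁻]^2 = s · (2s)^2 = 4s^3 = 6.0×10⁻¹⁶
s = 5.3×10⁻⁶ mol/L
[OH⁻] = 2s = 1.1×10⁻⁵ mol/L

1.1×10⁻⁵ M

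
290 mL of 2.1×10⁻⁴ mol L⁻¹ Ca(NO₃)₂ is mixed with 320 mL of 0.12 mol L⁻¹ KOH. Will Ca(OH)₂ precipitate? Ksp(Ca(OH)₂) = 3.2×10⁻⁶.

The combined volume is 610 mL.
[Ca²⁺] = (2.1×10⁻⁴)(290)/610 = 1.0×10⁻⁴ mol L⁻¹
[OH⁻] = (0.12)(320)/610 = 6.3×10⁻² mol L⁻¹
Q = [Ca²⁺][OH⁻]^2 = 4.0×10⁻⁷
Since Q (4.0×10⁻⁷) is less than Ksp (3.2×10⁻⁶), no Ca(OH)₂ precipitates.

No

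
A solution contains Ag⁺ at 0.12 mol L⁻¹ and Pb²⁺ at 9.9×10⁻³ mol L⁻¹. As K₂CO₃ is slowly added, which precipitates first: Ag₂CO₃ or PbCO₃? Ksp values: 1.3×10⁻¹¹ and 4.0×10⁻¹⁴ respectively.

Precipitation begins when Q = Ksp.
For Ag₂CO₃: [CO₃²⁻] = (Ksp/[Ag⁺]^2) = 9.0×10⁻¹⁰ mol L⁻¹
For PbCO₃: [CO₃²⁻] = (Ksp/[Pb²⁺]) = 4.0×10⁻¹² mol L⁻¹
PbCO₃ requires the lower [CO₃²⁻], so it precipitates first.

PbCO₃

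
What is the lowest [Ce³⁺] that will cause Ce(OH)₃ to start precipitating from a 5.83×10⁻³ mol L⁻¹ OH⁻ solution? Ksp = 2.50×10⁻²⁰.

A salt starts to precipitate once the ion product Q reaches its Ksp.
Ce(OH)₃(s) ⇌ Ce³⁺(aq) + 3 OH⁻(aq)
Ksp = [Ce³⁺][OH⁻]^3 = [Ce³⁺](5.83×10⁻³)^3
[Ce³⁺] = 2.50×10⁻²⁰ / (5.83×10⁻³)^3 = 1.26×10⁻¹³
[Ce³⁺] = 1.26×10⁻¹³ mol L⁻¹

1.26×10⁻¹³ M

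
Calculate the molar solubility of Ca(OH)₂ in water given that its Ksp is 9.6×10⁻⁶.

1.3×10⁻² M

Ca(OH)₂(s) ⇌ Ca²⁺(aq) + 2 OH⁻(aq)
Let s be the molar solubility. Then [Ca²⁺] = s and [OH⁻] = 2s.
Ksp = [Ca²⁺][OH⁻]^2 = s · (2s)^2 = 4s^3
4s^3 = 9.6×10⁻⁶  ⇒  s^3 = 2.4×10⁻⁶
s = 1.3×10⁻² M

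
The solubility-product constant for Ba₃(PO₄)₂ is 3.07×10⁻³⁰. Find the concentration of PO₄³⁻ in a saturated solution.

Ba₃(PO₄)₂(s) ⇌ 3 Ba²⁺(aq) + 2 PO₄³⁻(aq)
Let s be the molar solubility. Then [Ba²⁺] = 3s and [PO₄³⁻] = 2s.
Ksp = [Ba²⁺]^3[PO₄³⁻]^2 = (3s)^3 · (2s)^2 = 108s^5 = 3.07×10⁻³⁰
s = 4.91×10⁻⁷ M
[PO₄³⁻] = 2s = 9.81×10⁻⁷ M

9.81×10⁻⁷ M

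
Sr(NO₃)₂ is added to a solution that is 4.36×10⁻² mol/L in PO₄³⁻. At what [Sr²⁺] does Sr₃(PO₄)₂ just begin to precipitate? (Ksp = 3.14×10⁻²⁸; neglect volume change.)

5.49×10⁻⁹ M

Each salt precipitates once Q = Ksp for that salt.
Sr₃(PO₄)₂(s) ⇌ 3 Sr²⁺(aq) + 2 PO₄³⁻(aq)
Ksp = [Sr²⁺]^3[PO₄³⁻]^2 = [Sr²⁺]^3(4.36×10⁻²)^2
[Sr²⁺]^3 = 3.14×10⁻²⁸ / (4.36×10⁻²)^2 = 1.65×10⁻²⁵
[Sr²⁺] = 5.49×10⁻⁹ mol/L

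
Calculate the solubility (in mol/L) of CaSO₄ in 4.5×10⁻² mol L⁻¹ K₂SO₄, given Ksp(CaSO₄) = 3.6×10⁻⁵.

8.0×10⁻⁴ M

CaSO₄(s) ⇌ Ca²⁺(aq) + SO₄²⁻(aq)
The solution already contains SO₄²⁻ at 4.5×10⁻² mol L⁻¹. Let s be the molar solubility of CaSO₄.
[SO₄²⁻] ≈ 4.5×10⁻² mol L⁻¹ (common ion dominates); [Ca²⁺] = s.
Ksp = [Ca²⁺][SO₄²⁻] = s(4.5×10⁻²)
s = 3.6×10⁻⁵ / (4.5×10⁻²) = 8.0×10⁻⁴
s = 8.0×10⁻⁴ mol L⁻¹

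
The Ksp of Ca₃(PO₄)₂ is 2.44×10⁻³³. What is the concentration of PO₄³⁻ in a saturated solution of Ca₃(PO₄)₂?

2.35×10⁻⁷ M

Ca₃(PO₄)₂(s) ⇌ 3 Ca²⁺(aq) + 2 PO₄³⁻(aq)
If s mol/L of Ca₃(PO₄)₂ dissolves, [Ca²⁺] = 3s and [PO₄³⁻] = 2s.
Ksp = [Ca²⁺]^3[PO₄³⁻]^2 = (3s)^3 · (2s)^2 = 108s^5 = 2.44×10⁻³³
s = 1.18×10⁻⁷ M
[PO₄³⁻] = 2s = 2.35×10⁻⁷ M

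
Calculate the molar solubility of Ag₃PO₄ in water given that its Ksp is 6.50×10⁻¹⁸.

2.22×10⁻⁵ M

Ag₃PO₄(s) ⇌ 3 Ag⁺(aq) + PO₄³⁻(aq)
If s mol/L of Ag₃PO₄ dissolves, [Ag⁺] = 3s and [PO₄³⁻] = s.
Ksp = [Ag⁺]^3[PO₄³⁻] = (3s)^3 · s = 27s^4
27s^4 = 6.50×10⁻¹⁸  ⇒  s^4 = 2.41×10⁻¹⁹
Taking the 4th root, s = 2.22×10⁻⁵ mol/L.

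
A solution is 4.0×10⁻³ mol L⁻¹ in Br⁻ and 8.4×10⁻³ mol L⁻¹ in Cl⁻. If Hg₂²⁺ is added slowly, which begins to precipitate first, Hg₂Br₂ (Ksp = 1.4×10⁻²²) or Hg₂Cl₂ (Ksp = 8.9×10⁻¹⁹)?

A salt starts to precipitate once the ion product Q reaches its Ksp.
For Hg₂Br₂: [Hg₂²⁺] = (Ksp/[Br⁻]^2) = 8.8×10⁻¹⁸ mol L⁻¹
For Hg₂Cl₂: [Hg₂²⁺] = (Ksp/[Cl⁻]^2) = 1.3×10⁻¹⁴ mol L⁻¹
The smaller threshold [Hg₂²⁺] is reached first, so Hg₂Br₂ precipitates first.

Hg₂Br₂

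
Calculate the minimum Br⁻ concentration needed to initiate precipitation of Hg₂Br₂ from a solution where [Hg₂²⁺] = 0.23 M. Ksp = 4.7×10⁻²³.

The threshold for precipitation is Q = Ksp.
Hg₂Br₂(s) ⇌ Hg₂²⁺(aq) + 2 Br⁻(aq)
Ksp = [Hg₂²⁺][Br⁻]^2 = [Br⁻]^2(0.23)
[Br⁻]^2 = 4.7×10⁻²³ / (0.23) = 2.0×10⁻²²
[Br⁻] = 1.4×10⁻¹¹ M

1.4×10⁻¹¹ M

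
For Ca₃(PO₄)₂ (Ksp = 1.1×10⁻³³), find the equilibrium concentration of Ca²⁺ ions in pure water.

Ca₃(PO₄)₂(s) ⇌ 3 Ca²⁺(aq) + 2 PO₄³⁻(aq)
If s mol/L of Ca₃(PO₄)₂ dissolves, [Ca²⁺] = 3s and [PO₄³⁻] = 2s.
Ksp = [Ca²⁺]^3[PO₄³⁻]^2 = (3s)^3 · (2s)^2 = 108s^5 = 1.1×10⁻³³
s = 1.0×10⁻⁷ M
[Ca²⁺] = 3s = 3.0×10⁻⁷ M

3.0×10⁻⁷ M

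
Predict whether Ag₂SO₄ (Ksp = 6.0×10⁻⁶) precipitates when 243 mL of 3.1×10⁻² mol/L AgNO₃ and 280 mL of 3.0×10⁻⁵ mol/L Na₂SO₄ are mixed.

No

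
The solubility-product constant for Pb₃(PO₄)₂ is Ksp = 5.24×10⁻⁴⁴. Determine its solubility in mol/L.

8.65×10⁻¹⁰ M

Pb₃(PO₄)₂(s) ⇌ 3 Pb²⁺(aq) + 2 PO₄³⁻(aq)
If s mol/L of Pb₃(PO₄)₂ dissolves, [Pb²⁺] = 3s and [PO₄³⁻] = 2s.
Ksp = [Pb²⁺]^3[PO₄³⁻]^2 = (3s)^3 · (2s)^2 = 108s^5
108s^5 = 5.24×10⁻⁴⁴  ⇒  s^5 = 4.85×10⁻⁴⁶
s = 8.65×10⁻¹⁰ mol L⁻¹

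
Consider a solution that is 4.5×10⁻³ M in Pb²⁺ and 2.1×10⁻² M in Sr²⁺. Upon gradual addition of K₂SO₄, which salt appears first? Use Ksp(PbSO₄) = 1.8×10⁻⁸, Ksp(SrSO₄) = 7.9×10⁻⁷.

Each salt precipitates once Q = Ksp for that salt.
For PbSO₄: [SO₄²⁻] = (Ksp/[Pb²⁺]) = 4.0×10⁻⁶ M
For SrSO₄: [SO₄²⁻] = (Ksp/[Sr²⁺]) = 3.8×10⁻⁵ M
PbSO₄ requires the lower [SO₄²⁻], so it precipitates first.

PbSO₄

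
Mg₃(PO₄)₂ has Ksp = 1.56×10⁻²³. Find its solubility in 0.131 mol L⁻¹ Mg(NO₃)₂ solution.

4.17×10⁻¹¹ M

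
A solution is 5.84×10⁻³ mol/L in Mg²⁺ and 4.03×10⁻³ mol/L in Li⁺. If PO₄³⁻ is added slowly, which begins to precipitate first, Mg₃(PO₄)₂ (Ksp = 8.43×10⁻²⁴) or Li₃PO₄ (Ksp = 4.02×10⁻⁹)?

Mg₃(PO₄)₂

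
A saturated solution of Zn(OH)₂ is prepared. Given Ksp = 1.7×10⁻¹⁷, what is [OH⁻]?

Zn(OH)₂(s) ⇌ Zn²⁺(aq) + 2 OH⁻(aq)
Call the molar solubility s, so that [Zn²⁺] = s and [OH⁻] = 2s.
Ksp = [Zn²⁺][OH⁻]^2 = s · (2s)^2 = 4s^3 = 1.7×10⁻¹⁷
s = 1.6×10⁻⁶ mol L⁻¹
[OH⁻] = 2s = 3.2×10⁻⁶ mol L⁻¹

3.2×10⁻⁶ M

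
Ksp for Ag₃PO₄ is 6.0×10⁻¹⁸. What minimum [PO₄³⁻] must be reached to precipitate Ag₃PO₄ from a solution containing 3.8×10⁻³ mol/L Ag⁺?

1.1×10⁻¹⁰ M

Each salt precipitates once Q = Ksp for that salt.
Ag₃PO₄(s) ⇌ 3 Ag⁺(aq) + PO₄³⁻(aq)
Ksp = [Ag⁺]^3[PO₄³⁻] = [PO₄³⁻](3.8×10⁻³)^3
[PO₄³⁻] = 6.0×10⁻¹⁸ / (3.8×10⁻³)^3 = 1.1×10⁻¹⁰
[PO₄³⁻] = 1.1×10⁻¹⁰ mol/L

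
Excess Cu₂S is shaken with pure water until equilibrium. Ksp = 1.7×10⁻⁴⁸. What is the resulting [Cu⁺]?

Cu₂S(s) ⇌ 2 Cu⁺(aq) + S²⁻(aq)
If s mol/L of Cu₂S dissolves, [Cu⁺] = 2s and [S²⁻] = s.
Ksp = [Cu⁺]^2[S²⁻] = (2s)^2 · s = 4s^3 = 1.7×10⁻⁴⁸
s = 7.5×10⁻¹⁷ mol/L
[Cu⁺] = 2s = 1.5×10⁻¹⁶ mol/L

1.5×10⁻¹⁶ M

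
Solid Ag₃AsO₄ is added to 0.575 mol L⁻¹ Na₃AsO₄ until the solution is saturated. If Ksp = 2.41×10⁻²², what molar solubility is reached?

Ag₃AsO₄(s) ⇌ 3 Ag⁺(aq) + AsO₄³⁻(aq)
The solution already contains AsO₄³⁻ at 0.575 mol L⁻¹. Let s be the molar solubility of Ag₃AsO₄.
[AsO₄³⁻] ≈ 0.575 mol L⁻¹ (common ion dominates); [Ag⁺] = 3s.
Ksp = [Ag⁺]^3[AsO₄³⁻] = (3s)^3(0.575)
(3s)^3 = 2.41×10⁻²² / (0.575) = 4.19×10⁻²²
s = 2.49×10⁻⁸ mol L⁻¹

2.49×10⁻⁸ M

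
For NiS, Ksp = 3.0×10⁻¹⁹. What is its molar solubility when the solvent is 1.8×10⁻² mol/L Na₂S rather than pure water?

1.7×10⁻¹⁷ M

NiS(s) ⇌ Ni²⁺(aq) + S²⁻(aq)
With S²⁻ already at 1.8×10⁻² mol/L and s small, take [S²⁻] ≈ 1.8×10⁻² mol/L and [Ni²⁺] = s.
Ksp = [Ni²⁺][S²⁻] = s(1.8×10⁻²)
s = 3.0×10⁻¹⁹ / (1.8×10⁻²) = 1.7×10⁻¹⁷
s = 1.7×10⁻¹⁷ mol/L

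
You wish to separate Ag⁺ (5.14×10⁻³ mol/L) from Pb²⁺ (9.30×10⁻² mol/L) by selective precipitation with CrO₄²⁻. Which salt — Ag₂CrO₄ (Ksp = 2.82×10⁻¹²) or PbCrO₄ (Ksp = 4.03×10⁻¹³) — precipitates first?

A salt starts to precipitate once the ion product Q reaches its Ksp.
For Ag₂CrO₄: [CrO₄²⁻] = (Ksp/[Ag⁺]^2) = 1.07×10⁻⁷ mol/L
For PbCrO₄: [CrO₄²⁻] = (Ksp/[Pb²⁺]) = 4.33×10⁻¹² mol/L
Since PbCrO₄ needs less CrO₄²⁻ to reach saturation, it precipitates first.

PbCrO₄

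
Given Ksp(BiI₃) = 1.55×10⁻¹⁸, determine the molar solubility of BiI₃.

BiI₃(s) ⇌ Bi³⁺(aq) + 3 I⁻(aq)
If s mol/L of BiI₃ dissolves, [Bi³⁺] = s and [I⁻] = 3s.
Ksp = [Bi³⁺][I⁻]^3 = s · (3s)^3 = 27s^4
27s^4 = 1.55×10⁻¹⁸  ⇒  s^4 = 5.74×10⁻²⁰
Taking the 4th root, s = 1.55×10⁻⁵ M.

1.55×10⁻⁵ M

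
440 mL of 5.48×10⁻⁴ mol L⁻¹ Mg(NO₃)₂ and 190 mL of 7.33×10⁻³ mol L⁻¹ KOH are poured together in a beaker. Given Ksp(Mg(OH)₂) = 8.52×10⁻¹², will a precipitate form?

The combined volume is 630 mL.
[Mg²⁺] = (5.48×10⁻⁴)(440)/630 = 3.83×10⁻⁴ mol L⁻¹
[OH⁻] = (7.33×10⁻³)(190)/630 = 2.21×10⁻³ mol L⁻¹
Q = [Mg²⁺][OH⁻]^2 = 1.87×10⁻⁹
Since Q (1.87×10⁻⁹) exceeds Ksp (8.52×10⁻¹²), Mg(OH)₂ will precipitate.

Yes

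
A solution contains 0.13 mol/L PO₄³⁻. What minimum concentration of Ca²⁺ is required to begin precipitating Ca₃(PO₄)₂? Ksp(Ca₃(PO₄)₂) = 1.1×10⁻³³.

4.0×10⁻¹¹ M

A salt starts to precipitate once the ion product Q reaches its Ksp.
Ca₃(PO₄)₂(s) ⇌ 3 Ca²⁺(aq) + 2 PO₄³⁻(aq)
Ksp = [Ca²⁺]^3[PO₄³⁻]^2 = [Ca²⁺]^3(0.13)^2
[Ca²⁺]^3 = 1.1×10⁻³³ / (0.13)^2 = 6.5×10⁻³²
[Ca²⁺] = 4.0×10⁻¹¹ mol/L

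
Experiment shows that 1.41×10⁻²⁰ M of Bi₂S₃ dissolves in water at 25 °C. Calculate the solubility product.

Ksp = 6.02×10⁻⁹⁸

Bi₂S₃(s) ⇌ 2 Bi³⁺(aq) + 3 S²⁻(aq)
If s mol/L of Bi₂S₃ dissolves, [Bi³⁺] = 2s and [S²⁻] = 3s.
Ksp = [Bi³⁺]^2[S²⁻]^3 = (2s)^2 · (3s)^3 = 108s^5
Ksp = 108 × (1.41×10⁻²⁰)^5 = 6.02×10⁻⁹⁸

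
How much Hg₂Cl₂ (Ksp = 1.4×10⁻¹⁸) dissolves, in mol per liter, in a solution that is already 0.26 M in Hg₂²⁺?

1.2×10⁻⁹ M

Hg₂Cl₂(s) ⇌ Hg₂²⁺(aq) + 2 Cl⁻(aq)
The solution already contains Hg₂²⁺ at 0.26 M. Let s be the molar solubility of Hg₂Cl₂.
[Hg₂²⁺] ≈ 0.26 M (common ion dominates); [Cl⁻] = 2s.
Ksp = [Hg₂²⁺][Cl⁻]^2 = (0.26)(2s)^2
(2s)^2 = 1.4×10⁻¹⁸ / (0.26) = 5.4×10⁻¹⁸
s = 1.2×10⁻⁹ M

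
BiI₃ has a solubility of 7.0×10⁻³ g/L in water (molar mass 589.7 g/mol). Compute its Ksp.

s = (7.0×10⁻³ g L⁻¹)/(589.7 g mol⁻¹) = 1.187×10⁻⁵ M
BiI₃(s) ⇌ Bi³⁺(aq) + 3 I⁻(aq)
With molar solubility s: [Bi³⁺] = s, [I⁻] = 3s.
Ksp = [Bi³⁺][I⁻]^3 = s · (3s)^3 = 27s^4
Ksp = 27 × (1.187×10⁻⁵)^4 = 5.4×10⁻¹⁹

Ksp = 5.4×10⁻¹⁹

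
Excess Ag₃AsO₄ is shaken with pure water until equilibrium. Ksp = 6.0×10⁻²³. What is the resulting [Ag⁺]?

Ag₃AsO₄(s) ⇌ 3 Ag⁺(aq) + AsO₄³⁻(aq)
With molar solubility s: [Ag⁺] = 3s, [AsO₄³⁻] = s.
Ksp = [Ag⁺]^3[AsO₄³⁻] = (3s)^3 · s = 27s^4 = 6.0×10⁻²³
s = 1.2×10⁻⁶ mol/L
[Ag⁺] = 3s = 3.7×10⁻⁶ mol/L

3.7×10⁻⁶ M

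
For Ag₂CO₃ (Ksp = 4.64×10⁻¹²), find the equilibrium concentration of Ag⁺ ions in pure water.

2.10×10⁻⁴ M

Ag₂CO₃(s) ⇌ 2 Ag⁺(aq) + CO₃²⁻(aq)
For each mole of Ag₂CO₃ that dissolves per liter, [Ag⁺] = 2s and [CO₃²⁻] = s; let s denote this solubility.
Ksp = [Ag⁺]^2[CO₃²⁻] = (2s)^2 · s = 4s^3 = 4.64×10⁻¹²
s = 1.05×10⁻⁴ mol/L
[Ag⁺] = 2s = 2.10×10⁻⁴ mol/L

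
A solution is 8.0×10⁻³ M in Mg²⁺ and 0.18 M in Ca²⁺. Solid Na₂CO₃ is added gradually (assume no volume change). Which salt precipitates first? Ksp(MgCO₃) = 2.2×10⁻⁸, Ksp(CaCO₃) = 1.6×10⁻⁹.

The threshold for precipitation is Q = Ksp.
For MgCO₃: [CO₃²⁻] = (Ksp/[Mg²⁺]) = 2.8×10⁻⁶ M
For CaCO₃: [CO₃²⁻] = (Ksp/[Ca²⁺]) = 8.9×10⁻⁹ M
CaCO₃ requires the lower [CO₃²⁻], so it precipitates first.

CaCO₃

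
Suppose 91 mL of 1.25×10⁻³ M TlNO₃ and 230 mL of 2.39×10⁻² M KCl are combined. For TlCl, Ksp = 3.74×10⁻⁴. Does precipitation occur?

The combined volume is 321 mL.
[Tl⁺] = (1.25×10⁻³)(91)/321 = 3.54×10⁻⁴ M
[Cl⁻] = (2.39×10⁻²)(230)/321 = 1.71×10⁻² M
Q = [Tl⁺][Cl⁻] = 6.07×10⁻⁶
Q < Ksp (6.07×10⁻⁶ vs 3.74×10⁻⁴); the solution remains unsaturated and no precipitate forms.

No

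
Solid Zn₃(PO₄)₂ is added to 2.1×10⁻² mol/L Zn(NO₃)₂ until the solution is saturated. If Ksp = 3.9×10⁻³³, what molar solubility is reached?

1.0×10⁻¹⁴ M

Zn₃(PO₄)₂(s) ⇌ 3 Zn²⁺(aq) + 2 PO₄³⁻(aq)
The solution already contains Zn²⁺ at 2.1×10⁻² mol/L. Let s be the molar solubility of Zn₃(PO₄)₂.
[Zn²⁺] ≈ 2.1×10⁻² mol/L (common ion dominates); [PO₄³⁻] = 2s.
Ksp = [Zn²⁺]^3[PO₄³⁻]^2 = (2.1×10⁻²)^3(2s)^2
(2s)^2 = 3.9×10⁻³³ / (2.1×10⁻²)^3 = 4.2×10⁻²⁸
s = 1.0×10⁻¹⁴ mol/L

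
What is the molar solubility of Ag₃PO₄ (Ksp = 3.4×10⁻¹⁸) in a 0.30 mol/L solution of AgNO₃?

Ag₃PO₄(s) ⇌ 3 Ag⁺(aq) + PO₄³⁻(aq)
Ag⁺ is already present at 0.30 mol/L. If s mol/L of Ag₃PO₄ dissolves, [PO₄³⁻] = s while [Ag⁺] ≈ 0.30 mol/L.
Ksp = [Ag⁺]^3[PO₄³⁻] = (0.30)^3s
s = 3.4×10⁻¹⁸ / (0.30)^3 = 1.3×10⁻¹⁶
s = 1.3×10⁻¹⁶ mol/L

1.3×10⁻¹⁶ M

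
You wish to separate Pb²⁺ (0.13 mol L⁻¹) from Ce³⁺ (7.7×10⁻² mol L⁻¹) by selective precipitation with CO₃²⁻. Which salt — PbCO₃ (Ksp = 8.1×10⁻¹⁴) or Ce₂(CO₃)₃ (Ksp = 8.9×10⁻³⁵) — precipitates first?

PbCO₃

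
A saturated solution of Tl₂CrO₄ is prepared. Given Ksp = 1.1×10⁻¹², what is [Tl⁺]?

1.3×10⁻⁴ M

Tl₂CrO₄(s) ⇌ 2 Tl⁺(aq) + CrO₄²⁻(aq)
With molar solubility s: [Tl⁺] = 2s, [CrO₄²⁻] = s.
Ksp = [Tl⁺]^2[CrO₄²⁻] = (2s)^2 · s = 4s^3 = 1.1×10⁻¹²
s = 6.5×10⁻⁵ mol L⁻¹
[Tl⁺] = 2s = 1.3×10⁻⁴ mol L⁻¹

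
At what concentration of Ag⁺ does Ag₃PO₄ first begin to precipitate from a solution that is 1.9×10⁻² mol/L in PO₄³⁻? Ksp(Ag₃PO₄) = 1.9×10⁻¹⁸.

4.6×10⁻⁶ M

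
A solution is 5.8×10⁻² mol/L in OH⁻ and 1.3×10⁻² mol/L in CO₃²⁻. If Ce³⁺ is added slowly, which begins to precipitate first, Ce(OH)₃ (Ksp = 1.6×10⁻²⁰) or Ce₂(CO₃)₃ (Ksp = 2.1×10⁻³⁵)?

Each salt precipitates once Q = Ksp for that salt.
For Ce(OH)₃: [Ce³⁺] = (Ksp/[OH⁻]^3) = 8.2×10⁻¹⁷ mol/L
For Ce₂(CO₃)₃: [Ce³⁺] = (Ksp/[CO₃²⁻]^3)^(1/2) = 3.1×10⁻¹⁵ mol/L
The smaller threshold [Ce³⁺] is reached first, so Ce(OH)₃ precipitates first.

Ce(OH)₃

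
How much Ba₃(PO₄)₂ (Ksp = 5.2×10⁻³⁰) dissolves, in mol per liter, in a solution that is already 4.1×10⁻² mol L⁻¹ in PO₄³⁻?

Ba₃(PO₄)₂(s) ⇌ 3 Ba²⁺(aq) + 2 PO₄³⁻(aq)
PO₄³⁻ is already present at 4.1×10⁻² mol L⁻¹. If s mol/L of Ba₃(PO₄)₂ dissolves, [Ba²⁺] = 3s while [PO₄³⁻] ≈ 4.1×10⁻² mol L⁻¹.
Ksp = [Ba²⁺]^3[PO₄³⁻]^2 = (3s)^3(4.1×10⁻²)^2
(3s)^3 = 5.2×10⁻³⁰ / (4.1×10⁻²)^2 = 3.1×10⁻²⁷
s = 4.9×10⁻¹⁰ mol L⁻¹

4.9×10⁻¹⁰ M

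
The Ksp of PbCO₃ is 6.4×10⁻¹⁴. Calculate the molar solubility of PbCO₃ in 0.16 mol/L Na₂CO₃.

PbCO₃(s) ⇌ Pb²⁺(aq) + CO₃²⁻(aq)
Let s be the solubility of PbCO₃ here. The common ion gives [CO₃²⁻] ≈ 0.16 mol/L, and [Pb²⁺] = s.
Ksp = [Pb²⁺][CO₃²⁻] = s(0.16)
s = 6.4×10⁻¹⁴ / (0.16) = 4.0×10⁻¹³
s = 4.0×10⁻¹³ mol/L

4.0×10⁻¹³ M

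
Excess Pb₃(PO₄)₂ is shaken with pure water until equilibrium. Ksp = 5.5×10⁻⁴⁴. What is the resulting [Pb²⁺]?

2.6×10⁻⁹ M

Pb₃(PO₄)₂(s) ⇌ 3 Pb²⁺(aq) + 2 PO₄³⁻(aq)
With molar solubility s: [Pb²⁺] = 3s, [PO₄³⁻] = 2s.
Ksp = [Pb²⁺]^3[PO₄³⁻]^2 = (3s)^3 · (2s)^2 = 108s^5 = 5.5×10⁻⁴⁴
s = 8.7×10⁻¹⁰ mol L⁻¹
[Pb²⁺] = 3s = 2.6×10⁻⁹ mol L⁻¹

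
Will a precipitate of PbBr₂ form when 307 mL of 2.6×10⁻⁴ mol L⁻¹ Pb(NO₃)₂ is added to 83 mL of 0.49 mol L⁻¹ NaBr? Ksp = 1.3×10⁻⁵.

After mixing, V = 307 mL + 83 mL = 390 mL.
[Pb²⁺] = (2.6×10⁻⁴)(307)/390 = 2.0×10⁻⁴ mol L⁻¹
[Br⁻] = (0.49)(83)/390 = 0.10 mol L⁻¹
Q = [Pb²⁺][Br⁻]^2 = 2.2×10⁻⁶
Since Q (2.2×10⁻⁶) is less than Ksp (1.3×10⁻⁵), no PbBr₂ precipitates.

No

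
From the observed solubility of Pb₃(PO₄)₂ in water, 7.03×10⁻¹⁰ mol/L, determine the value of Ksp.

Ksp = 1.85×10⁻⁴⁴

Pb₃(PO₄)₂(s) ⇌ 3 Pb²⁺(aq) + 2 PO₄³⁻(aq)
Call the molar solubility s, so that [Pb²⁺] = 3s and [PO₄³⁻] = 2s.
Ksp = [Pb²⁺]^3[PO₄³⁻]^2 = (3s)^3 · (2s)^2 = 108s^5
Ksp = 108 × (7.03×10⁻¹⁰)^5 = 1.85×10⁻⁴⁴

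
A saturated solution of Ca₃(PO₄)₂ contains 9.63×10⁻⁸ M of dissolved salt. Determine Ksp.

Ca₃(PO₄)₂(s) ⇌ 3 Ca²⁺(aq) + 2 PO₄³⁻(aq)
Call the molar solubility s, so that [Ca²⁺] = 3s and [PO₄³⁻] = 2s.
Ksp = [Ca²⁺]^3[PO₄³⁻]^2 = (3s)^3 · (2s)^2 = 108s^5
Ksp = 108 × (9.63×10⁻⁸)^5 = 8.94×10⁻³⁴

Ksp = 8.94×10⁻³⁴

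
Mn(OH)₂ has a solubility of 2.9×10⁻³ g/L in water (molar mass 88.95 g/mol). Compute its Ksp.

Ksp = 1.4×10⁻¹³

Convert to molarity: s = 2.9×10⁻³ / 88.95 = 3.260×10⁻⁵ mol/L
Mn(OH)₂(s) ⇌ Mn²⁺(aq) + 2 OH⁻(aq)
With molar solubility s: [Mn²⁺] = s, [OH⁻] = 2s.
Ksp = [Mn²⁺][OH⁻]^2 = s · (2s)^2 = 4s^3
Ksp = 4 × (3.260×10⁻⁵)^3 = 1.4×10⁻¹³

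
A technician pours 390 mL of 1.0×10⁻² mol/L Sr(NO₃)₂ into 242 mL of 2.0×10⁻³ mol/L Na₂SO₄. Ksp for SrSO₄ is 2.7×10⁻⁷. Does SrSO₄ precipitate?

After mixing, V = 390 mL + 242 mL = 632 mL.
[Sr²⁺] = (1.0×10⁻²)(390)/632 = 6.2×10⁻³ mol/L
[SO₄²⁻] = (2.0×10⁻³)(242)/632 = 7.7×10⁻⁴ mol/L
Q = [Sr²⁺][SO₄²⁻] = 4.7×10⁻⁶
Because Q > Ksp (4.7×10⁻⁶ vs 2.7×10⁻⁷), a precipitate of SrSO₄ forms.

Yes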